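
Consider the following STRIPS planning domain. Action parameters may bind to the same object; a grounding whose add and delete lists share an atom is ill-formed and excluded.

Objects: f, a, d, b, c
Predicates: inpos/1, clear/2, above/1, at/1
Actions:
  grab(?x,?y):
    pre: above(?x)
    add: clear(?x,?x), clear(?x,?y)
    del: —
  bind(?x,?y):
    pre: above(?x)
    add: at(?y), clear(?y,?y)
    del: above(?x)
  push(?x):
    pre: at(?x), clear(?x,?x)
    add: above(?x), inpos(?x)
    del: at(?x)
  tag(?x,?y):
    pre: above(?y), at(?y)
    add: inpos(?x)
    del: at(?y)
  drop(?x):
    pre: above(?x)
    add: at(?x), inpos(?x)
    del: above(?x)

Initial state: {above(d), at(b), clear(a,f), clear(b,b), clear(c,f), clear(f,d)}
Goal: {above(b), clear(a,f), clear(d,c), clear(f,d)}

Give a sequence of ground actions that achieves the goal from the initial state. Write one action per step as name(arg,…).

grab(d,c); push(b)

1. grab(d,c)  →  {above(d), at(b), clear(a,f), clear(b,b), clear(c,f), clear(d,c), clear(d,d), clear(f,d)}
2. push(b)  →  {above(b), above(d), clear(a,f), clear(b,b), clear(c,f), clear(d,c), clear(d,d), clear(f,d), inpos(b)}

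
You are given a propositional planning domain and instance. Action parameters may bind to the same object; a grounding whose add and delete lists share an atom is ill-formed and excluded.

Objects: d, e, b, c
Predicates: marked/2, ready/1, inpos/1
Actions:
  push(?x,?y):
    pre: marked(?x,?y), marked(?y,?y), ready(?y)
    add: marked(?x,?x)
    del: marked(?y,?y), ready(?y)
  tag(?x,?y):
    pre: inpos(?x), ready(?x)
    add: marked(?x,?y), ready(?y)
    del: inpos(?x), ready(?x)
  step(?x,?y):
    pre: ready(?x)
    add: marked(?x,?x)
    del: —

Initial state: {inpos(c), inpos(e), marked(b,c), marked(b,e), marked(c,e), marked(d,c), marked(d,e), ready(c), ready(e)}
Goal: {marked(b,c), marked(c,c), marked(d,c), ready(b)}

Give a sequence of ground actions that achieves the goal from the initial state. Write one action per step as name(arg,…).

1. tag(e,b)  →  {inpos(c), marked(b,c), marked(b,e), marked(c,e), marked(d,c), marked(d,e), marked(e,b), ready(b), ready(c)}
2. step(c,d)  →  {inpos(c), marked(b,c), marked(b,e), marked(c,c), marked(c,e), marked(d,c), marked(d,e), marked(e,b), ready(b), ready(c)}

tag(e,b); step(c,d)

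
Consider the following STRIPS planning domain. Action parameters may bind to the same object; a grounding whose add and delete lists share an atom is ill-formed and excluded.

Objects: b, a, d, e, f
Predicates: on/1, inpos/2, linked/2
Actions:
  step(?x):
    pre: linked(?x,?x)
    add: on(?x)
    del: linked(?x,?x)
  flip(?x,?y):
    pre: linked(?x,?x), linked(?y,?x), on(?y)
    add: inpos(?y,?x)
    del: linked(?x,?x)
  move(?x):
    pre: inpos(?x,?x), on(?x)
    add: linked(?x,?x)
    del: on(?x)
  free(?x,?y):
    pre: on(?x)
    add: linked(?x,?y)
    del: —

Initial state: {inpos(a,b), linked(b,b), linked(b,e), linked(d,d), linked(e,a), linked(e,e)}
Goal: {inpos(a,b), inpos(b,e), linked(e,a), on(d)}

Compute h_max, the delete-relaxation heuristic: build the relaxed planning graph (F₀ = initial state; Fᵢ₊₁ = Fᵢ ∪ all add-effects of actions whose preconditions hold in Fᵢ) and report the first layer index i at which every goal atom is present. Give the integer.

F0 = init (6 atoms)
F1 = F0 ∪ {on(b), on(d), on(e)}  (9 atoms)
F2 = F1 ∪ {inpos(b,b), inpos(b,e), inpos(d,d), inpos(e,e), linked(b,a), linked(b,d), linked(b,f), linked(d,a), linked(d,b), linked(d,e), linked(d,f), linked(e,b), linked(e,d), linked(e,f)}  (23 atoms)
goal ⊆ F2  ⇒  h_max = 2

2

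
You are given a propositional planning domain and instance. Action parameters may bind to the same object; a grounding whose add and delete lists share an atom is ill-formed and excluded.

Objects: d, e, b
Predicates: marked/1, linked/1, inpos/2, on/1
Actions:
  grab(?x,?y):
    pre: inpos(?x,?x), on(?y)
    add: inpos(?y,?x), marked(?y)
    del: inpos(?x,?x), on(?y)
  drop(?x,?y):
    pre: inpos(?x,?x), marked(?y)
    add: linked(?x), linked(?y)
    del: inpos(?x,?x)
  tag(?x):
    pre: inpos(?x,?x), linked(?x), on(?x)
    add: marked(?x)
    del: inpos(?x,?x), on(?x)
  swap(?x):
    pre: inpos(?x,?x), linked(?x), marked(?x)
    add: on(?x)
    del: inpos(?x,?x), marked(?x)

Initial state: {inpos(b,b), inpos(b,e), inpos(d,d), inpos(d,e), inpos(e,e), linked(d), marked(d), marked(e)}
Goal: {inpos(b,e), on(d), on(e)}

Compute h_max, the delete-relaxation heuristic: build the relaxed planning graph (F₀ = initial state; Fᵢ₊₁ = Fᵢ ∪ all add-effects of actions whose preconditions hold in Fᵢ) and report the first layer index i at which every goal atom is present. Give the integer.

F0 = init (8 atoms)
F1 = F0 ∪ {linked(b), linked(e), on(d)}  (11 atoms)
F2 = F1 ∪ {inpos(d,b), on(e)}  (13 atoms)
goal ⊆ F2  ⇒  h_max = 2

2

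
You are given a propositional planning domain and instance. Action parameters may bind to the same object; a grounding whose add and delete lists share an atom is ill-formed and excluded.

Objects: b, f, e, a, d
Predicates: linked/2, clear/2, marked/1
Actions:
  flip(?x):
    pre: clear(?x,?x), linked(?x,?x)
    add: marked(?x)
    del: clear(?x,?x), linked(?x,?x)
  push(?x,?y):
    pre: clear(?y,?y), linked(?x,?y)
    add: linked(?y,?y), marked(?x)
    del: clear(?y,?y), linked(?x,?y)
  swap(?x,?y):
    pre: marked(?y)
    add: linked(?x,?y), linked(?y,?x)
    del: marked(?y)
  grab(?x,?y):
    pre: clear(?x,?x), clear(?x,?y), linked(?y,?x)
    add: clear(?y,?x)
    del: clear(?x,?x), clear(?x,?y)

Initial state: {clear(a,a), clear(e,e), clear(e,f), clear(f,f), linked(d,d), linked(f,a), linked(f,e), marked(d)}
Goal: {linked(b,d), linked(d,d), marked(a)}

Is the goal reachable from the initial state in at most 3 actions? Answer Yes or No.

1. push(f,e)  →  {clear(a,a), clear(e,f), clear(f,f), linked(d,d), linked(e,e), linked(f,a), marked(d), marked(f)}
2. swap(b,d)  →  {clear(a,a), clear(e,f), clear(f,f), linked(b,d), linked(d,b), linked(d,d), linked(e,e), linked(f,a), marked(f)}
3. swap(a,f)  →  {clear(a,a), clear(e,f), clear(f,f), linked(a,f), linked(b,d), linked(d,b), linked(d,d), linked(e,e), linked(f,a)}
4. push(a,f)  →  {clear(a,a), clear(e,f), linked(b,d), linked(d,b), linked(d,d), linked(e,e), linked(f,a), linked(f,f), marked(a)}
optimal plan length = 4; 4 > 3

No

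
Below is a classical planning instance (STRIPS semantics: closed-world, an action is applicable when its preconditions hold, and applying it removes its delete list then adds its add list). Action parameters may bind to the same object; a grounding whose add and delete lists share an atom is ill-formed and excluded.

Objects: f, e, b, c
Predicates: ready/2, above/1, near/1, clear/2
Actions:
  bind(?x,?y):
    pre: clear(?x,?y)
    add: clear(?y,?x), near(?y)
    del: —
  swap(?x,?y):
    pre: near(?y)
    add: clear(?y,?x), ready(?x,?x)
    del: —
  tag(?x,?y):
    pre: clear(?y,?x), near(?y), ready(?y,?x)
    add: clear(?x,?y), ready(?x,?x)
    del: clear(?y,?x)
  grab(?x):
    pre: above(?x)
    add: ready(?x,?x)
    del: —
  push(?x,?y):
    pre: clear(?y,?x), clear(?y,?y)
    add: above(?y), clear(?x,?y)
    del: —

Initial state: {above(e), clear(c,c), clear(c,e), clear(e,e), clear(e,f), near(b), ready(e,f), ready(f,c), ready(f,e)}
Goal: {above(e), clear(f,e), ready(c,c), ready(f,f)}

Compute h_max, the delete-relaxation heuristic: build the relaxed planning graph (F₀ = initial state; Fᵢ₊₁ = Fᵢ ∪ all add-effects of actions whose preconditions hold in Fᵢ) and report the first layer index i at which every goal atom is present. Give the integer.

1

F0 = init (9 atoms)
F1 = F0 ∪ {above(c), clear(b,b), clear(b,c), clear(b,e), clear(b,f), clear(e,c), clear(f,e), near(c), near(e), near(f), ready(b,b), ready(c,c), ready(e,e), ready(f,f)}  (23 atoms)
goal ⊆ F1  ⇒  h_max = 1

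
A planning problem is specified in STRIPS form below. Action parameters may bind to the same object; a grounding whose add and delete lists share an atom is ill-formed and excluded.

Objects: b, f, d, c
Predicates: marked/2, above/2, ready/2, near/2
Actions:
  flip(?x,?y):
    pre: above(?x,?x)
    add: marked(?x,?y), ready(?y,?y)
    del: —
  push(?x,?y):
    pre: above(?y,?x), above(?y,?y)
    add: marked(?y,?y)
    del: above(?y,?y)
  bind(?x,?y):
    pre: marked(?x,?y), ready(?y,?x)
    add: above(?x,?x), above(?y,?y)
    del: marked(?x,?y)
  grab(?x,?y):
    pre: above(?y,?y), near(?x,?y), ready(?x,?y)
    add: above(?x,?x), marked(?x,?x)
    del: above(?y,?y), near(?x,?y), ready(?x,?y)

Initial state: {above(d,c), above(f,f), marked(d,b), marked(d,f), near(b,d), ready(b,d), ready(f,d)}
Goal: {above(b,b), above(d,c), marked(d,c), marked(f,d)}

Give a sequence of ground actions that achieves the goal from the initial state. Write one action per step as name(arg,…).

1. flip(f,d)  →  {above(d,c), above(f,f), marked(d,b), marked(d,f), marked(f,d), near(b,d), ready(b,d), ready(d,d), ready(f,d)}
2. bind(d,b)  →  {above(b,b), above(d,c), above(d,d), above(f,f), marked(d,f), marked(f,d), near(b,d), ready(b,d), ready(d,d), ready(f,d)}
3. flip(d,c)  →  {above(b,b), above(d,c), above(d,d), above(f,f), marked(d,c), marked(d,f), marked(f,d), near(b,d), ready(b,d), ready(c,c), ready(d,d), ready(f,d)}

flip(f,d); bind(d,b); flip(d,c)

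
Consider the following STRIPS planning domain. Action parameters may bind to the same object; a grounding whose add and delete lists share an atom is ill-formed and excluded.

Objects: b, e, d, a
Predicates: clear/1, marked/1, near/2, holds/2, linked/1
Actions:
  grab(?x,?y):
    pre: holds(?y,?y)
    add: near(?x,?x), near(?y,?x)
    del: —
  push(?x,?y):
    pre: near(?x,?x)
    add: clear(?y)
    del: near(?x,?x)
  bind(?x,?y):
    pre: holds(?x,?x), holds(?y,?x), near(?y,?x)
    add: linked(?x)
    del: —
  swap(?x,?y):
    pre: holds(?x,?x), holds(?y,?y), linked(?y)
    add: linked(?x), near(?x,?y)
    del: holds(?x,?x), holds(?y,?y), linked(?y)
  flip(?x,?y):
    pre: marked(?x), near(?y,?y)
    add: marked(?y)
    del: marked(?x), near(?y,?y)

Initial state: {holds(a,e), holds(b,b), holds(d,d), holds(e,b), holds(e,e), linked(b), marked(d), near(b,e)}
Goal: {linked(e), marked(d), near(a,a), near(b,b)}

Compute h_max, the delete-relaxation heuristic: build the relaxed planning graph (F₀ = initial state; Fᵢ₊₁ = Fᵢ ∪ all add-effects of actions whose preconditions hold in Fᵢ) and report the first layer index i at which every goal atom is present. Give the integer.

1

F0 = init (8 atoms)
F1 = F0 ∪ {linked(d), linked(e), near(a,a), near(b,a), near(b,b), near(b,d), near(d,a), near(d,b), near(d,d), near(d,e), near(e,a), near(e,b), near(e,d), near(e,e)}  (22 atoms)
goal ⊆ F1  ⇒  h_max = 1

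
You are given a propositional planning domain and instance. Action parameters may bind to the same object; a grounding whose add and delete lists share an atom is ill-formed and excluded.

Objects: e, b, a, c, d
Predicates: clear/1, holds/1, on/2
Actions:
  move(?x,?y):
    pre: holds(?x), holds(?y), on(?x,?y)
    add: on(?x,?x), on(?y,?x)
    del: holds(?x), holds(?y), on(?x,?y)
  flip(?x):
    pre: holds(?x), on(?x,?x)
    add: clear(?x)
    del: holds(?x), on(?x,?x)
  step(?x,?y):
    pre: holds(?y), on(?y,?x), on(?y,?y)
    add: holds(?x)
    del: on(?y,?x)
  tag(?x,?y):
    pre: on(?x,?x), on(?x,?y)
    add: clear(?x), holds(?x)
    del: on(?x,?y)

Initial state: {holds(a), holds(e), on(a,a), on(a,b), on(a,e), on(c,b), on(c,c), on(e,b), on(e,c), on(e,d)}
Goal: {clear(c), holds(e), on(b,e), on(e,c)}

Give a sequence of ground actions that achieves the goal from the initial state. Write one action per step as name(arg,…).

step(b,a); move(e,b); step(e,a); tag(c,b)

1. step(b,a)  →  {holds(a), holds(b), holds(e), on(a,a), on(a,e), on(c,b), on(c,c), on(e,b), on(e,c), on(e,d)}
2. move(e,b)  →  {holds(a), on(a,a), on(a,e), on(b,e), on(c,b), on(c,c), on(e,c), on(e,d), on(e,e)}
3. step(e,a)  →  {holds(a), holds(e), on(a,a), on(b,e), on(c,b), on(c,c), on(e,c), on(e,d), on(e,e)}
4. tag(c,b)  →  {clear(c), holds(a), holds(c), holds(e), on(a,a), on(b,e), on(c,c), on(e,c), on(e,d), on(e,e)}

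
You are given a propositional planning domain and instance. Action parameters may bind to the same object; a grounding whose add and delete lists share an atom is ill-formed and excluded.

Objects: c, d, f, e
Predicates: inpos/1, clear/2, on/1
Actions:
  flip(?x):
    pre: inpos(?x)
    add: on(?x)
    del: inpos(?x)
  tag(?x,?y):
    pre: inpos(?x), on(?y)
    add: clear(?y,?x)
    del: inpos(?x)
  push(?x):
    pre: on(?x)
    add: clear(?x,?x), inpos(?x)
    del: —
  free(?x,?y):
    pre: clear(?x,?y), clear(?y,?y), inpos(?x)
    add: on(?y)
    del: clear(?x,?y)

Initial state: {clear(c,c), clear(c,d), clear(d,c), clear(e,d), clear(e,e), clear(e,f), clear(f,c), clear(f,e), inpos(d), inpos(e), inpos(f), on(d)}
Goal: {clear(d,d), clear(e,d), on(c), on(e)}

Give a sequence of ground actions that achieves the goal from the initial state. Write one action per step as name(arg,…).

flip(e); tag(d,d); free(f,c)

1. flip(e)  →  {clear(c,c), clear(c,d), clear(d,c), clear(e,d), clear(e,e), clear(e,f), clear(f,c), clear(f,e), inpos(d), inpos(f), on(d), on(e)}
2. tag(d,d)  →  {clear(c,c), clear(c,d), clear(d,c), clear(d,d), clear(e,d), clear(e,e), clear(e,f), clear(f,c), clear(f,e), inpos(f), on(d), on(e)}
3. free(f,c)  →  {clear(c,c), clear(c,d), clear(d,c), clear(d,d), clear(e,d), clear(e,e), clear(e,f), clear(f,e), inpos(f), on(c), on(d), on(e)}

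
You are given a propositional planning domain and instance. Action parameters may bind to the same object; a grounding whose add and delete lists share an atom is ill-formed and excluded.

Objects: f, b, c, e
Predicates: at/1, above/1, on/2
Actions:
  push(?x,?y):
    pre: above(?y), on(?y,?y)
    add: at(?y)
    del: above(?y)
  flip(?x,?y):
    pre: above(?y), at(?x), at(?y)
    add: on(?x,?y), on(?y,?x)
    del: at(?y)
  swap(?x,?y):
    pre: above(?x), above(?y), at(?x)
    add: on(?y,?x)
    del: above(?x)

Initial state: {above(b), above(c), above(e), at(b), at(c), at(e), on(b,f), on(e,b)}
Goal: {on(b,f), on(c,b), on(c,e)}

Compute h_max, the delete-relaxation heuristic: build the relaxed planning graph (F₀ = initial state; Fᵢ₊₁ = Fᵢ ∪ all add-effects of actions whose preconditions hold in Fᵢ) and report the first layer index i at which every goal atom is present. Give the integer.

F0 = init (8 atoms)
F1 = F0 ∪ {on(b,b), on(b,c), on(b,e), on(c,b), on(c,c), on(c,e), on(e,c), on(e,e)}  (16 atoms)
goal ⊆ F1  ⇒  h_max = 1

1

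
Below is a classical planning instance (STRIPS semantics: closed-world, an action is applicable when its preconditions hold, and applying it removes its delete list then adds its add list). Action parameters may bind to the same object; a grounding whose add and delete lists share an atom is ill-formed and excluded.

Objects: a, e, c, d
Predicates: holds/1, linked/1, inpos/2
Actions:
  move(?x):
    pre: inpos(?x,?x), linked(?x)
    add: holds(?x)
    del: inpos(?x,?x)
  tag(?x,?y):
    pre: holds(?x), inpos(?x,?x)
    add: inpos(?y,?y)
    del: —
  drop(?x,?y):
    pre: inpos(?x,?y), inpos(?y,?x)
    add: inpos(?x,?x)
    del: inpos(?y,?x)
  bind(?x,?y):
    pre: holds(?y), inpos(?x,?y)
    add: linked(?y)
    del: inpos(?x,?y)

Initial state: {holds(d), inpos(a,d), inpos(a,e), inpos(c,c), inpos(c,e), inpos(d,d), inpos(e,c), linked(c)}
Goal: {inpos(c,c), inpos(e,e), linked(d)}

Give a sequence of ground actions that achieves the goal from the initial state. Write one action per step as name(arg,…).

tag(d,e); bind(a,d)

1. tag(d,e)  →  {holds(d), inpos(a,d), inpos(a,e), inpos(c,c), inpos(c,e), inpos(d,d), inpos(e,c), inpos(e,e), linked(c)}
2. bind(a,d)  →  {holds(d), inpos(a,e), inpos(c,c), inpos(c,e), inpos(d,d), inpos(e,c), inpos(e,e), linked(c), linked(d)}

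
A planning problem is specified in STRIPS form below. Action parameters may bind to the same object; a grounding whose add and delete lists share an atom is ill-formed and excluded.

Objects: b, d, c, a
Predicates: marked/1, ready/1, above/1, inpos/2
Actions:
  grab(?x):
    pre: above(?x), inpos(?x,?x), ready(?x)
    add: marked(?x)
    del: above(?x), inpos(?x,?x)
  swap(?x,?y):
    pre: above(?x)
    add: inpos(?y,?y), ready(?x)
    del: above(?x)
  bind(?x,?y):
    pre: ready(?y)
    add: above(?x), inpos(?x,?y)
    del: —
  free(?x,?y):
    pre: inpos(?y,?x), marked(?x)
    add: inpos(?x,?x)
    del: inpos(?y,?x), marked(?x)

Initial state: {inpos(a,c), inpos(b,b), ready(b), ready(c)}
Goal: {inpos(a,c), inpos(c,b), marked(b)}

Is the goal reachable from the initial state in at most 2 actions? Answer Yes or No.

1. bind(b,b)  →  {above(b), inpos(a,c), inpos(b,b), ready(b), ready(c)}
2. grab(b)  →  {inpos(a,c), marked(b), ready(b), ready(c)}
3. bind(c,b)  →  {above(c), inpos(a,c), inpos(c,b), marked(b), ready(b), ready(c)}
optimal plan length = 3; 3 > 2

No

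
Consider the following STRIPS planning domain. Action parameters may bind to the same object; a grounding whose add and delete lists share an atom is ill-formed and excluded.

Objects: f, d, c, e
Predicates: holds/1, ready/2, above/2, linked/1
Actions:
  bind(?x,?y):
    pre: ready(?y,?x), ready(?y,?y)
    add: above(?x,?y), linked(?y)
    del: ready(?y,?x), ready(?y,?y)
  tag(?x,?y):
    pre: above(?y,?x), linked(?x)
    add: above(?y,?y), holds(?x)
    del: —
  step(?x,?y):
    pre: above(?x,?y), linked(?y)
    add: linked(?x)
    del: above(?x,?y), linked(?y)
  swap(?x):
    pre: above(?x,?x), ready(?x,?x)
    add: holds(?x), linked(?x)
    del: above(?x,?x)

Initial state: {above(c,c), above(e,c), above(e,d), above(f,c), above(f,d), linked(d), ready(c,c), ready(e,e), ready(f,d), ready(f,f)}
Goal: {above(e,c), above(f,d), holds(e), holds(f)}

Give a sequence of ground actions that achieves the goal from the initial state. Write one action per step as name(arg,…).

bind(f,f); bind(e,e); tag(f,f); tag(e,e)

1. bind(f,f)  →  {above(c,c), above(e,c), above(e,d), above(f,c), above(f,d), above(f,f), linked(d), linked(f), ready(c,c), ready(e,e), ready(f,d)}
2. bind(e,e)  →  {above(c,c), above(e,c), above(e,d), above(e,e), above(f,c), above(f,d), above(f,f), linked(d), linked(e), linked(f), ready(c,c), ready(f,d)}
3. tag(f,f)  →  {above(c,c), above(e,c), above(e,d), above(e,e), above(f,c), above(f,d), above(f,f), holds(f), linked(d), linked(e), linked(f), ready(c,c), ready(f,d)}
4. tag(e,e)  →  {above(c,c), above(e,c), above(e,d), above(e,e), above(f,c), above(f,d), above(f,f), holds(e), holds(f), linked(d), linked(e), linked(f), ready(c,c), ready(f,d)}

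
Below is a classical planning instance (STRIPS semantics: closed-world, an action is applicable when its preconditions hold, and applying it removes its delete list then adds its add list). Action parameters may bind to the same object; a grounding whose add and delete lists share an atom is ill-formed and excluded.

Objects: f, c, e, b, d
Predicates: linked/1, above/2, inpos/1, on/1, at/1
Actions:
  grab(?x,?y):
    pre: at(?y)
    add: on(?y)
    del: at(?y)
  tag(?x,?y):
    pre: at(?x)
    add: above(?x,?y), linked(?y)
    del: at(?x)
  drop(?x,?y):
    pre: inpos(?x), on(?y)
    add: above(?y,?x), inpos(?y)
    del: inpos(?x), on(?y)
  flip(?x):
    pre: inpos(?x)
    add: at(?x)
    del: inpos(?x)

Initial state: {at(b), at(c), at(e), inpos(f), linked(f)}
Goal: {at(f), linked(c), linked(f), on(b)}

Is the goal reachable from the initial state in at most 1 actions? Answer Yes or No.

No

1. grab(f,b)  →  {at(c), at(e), inpos(f), linked(f), on(b)}
2. tag(c,c)  →  {above(c,c), at(e), inpos(f), linked(c), linked(f), on(b)}
3. flip(f)  →  {above(c,c), at(e), at(f), linked(c), linked(f), on(b)}
optimal plan length = 3; 3 > 1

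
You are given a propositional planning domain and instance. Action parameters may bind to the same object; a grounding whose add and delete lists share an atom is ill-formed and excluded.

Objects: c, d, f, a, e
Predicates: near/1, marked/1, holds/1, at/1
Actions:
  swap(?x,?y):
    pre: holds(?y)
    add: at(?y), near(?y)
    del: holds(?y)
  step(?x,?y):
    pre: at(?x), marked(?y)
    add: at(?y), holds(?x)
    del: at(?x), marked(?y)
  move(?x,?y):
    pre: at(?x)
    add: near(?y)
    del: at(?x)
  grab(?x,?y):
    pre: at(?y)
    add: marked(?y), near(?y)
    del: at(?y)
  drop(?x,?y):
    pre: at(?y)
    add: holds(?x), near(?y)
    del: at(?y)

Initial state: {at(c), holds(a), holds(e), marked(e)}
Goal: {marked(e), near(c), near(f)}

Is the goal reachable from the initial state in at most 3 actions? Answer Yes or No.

Yes

1. drop(f,c)  →  {holds(a), holds(e), holds(f), marked(e), near(c)}
2. swap(c,f)  →  {at(f), holds(a), holds(e), marked(e), near(c), near(f)}
optimal plan length = 2; 2 ≤ 3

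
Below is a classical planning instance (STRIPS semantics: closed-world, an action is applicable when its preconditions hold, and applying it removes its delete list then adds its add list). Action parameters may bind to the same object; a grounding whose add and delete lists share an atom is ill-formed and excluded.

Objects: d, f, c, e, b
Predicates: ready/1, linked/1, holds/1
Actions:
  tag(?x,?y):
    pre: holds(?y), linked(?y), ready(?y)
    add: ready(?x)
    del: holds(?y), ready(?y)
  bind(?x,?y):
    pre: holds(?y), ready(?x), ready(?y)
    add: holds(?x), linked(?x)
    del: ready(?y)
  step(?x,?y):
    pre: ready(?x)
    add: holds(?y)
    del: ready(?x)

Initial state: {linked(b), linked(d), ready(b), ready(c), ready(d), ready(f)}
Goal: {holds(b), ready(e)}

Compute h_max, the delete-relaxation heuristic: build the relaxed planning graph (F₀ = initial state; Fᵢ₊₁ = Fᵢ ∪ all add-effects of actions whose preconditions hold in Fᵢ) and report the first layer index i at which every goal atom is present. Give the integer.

F0 = init (6 atoms)
F1 = F0 ∪ {holds(b), holds(c), holds(d), holds(e), holds(f)}  (11 atoms)
F2 = F1 ∪ {linked(c), linked(f), ready(e)}  (14 atoms)
goal ⊆ F2  ⇒  h_max = 2

2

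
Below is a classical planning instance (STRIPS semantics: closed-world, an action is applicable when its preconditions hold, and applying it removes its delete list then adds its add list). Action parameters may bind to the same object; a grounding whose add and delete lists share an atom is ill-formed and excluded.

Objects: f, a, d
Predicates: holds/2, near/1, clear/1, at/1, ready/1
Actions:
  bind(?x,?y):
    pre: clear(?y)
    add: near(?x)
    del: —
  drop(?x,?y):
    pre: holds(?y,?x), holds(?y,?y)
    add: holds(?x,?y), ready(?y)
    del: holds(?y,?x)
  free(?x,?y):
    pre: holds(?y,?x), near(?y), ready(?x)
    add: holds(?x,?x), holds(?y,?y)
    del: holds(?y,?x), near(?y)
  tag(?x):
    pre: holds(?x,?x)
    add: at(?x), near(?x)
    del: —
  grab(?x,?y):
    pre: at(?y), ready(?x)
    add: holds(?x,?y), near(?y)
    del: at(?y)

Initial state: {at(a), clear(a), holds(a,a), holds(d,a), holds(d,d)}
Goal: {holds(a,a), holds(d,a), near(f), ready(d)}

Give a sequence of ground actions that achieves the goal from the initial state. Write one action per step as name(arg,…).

bind(f,a); drop(a,d); drop(d,a)

1. bind(f,a)  →  {at(a), clear(a), holds(a,a), holds(d,a), holds(d,d), near(f)}
2. drop(a,d)  →  {at(a), clear(a), holds(a,a), holds(a,d), holds(d,d), near(f), ready(d)}
3. drop(d,a)  →  {at(a), clear(a), holds(a,a), holds(d,a), holds(d,d), near(f), ready(a), ready(d)}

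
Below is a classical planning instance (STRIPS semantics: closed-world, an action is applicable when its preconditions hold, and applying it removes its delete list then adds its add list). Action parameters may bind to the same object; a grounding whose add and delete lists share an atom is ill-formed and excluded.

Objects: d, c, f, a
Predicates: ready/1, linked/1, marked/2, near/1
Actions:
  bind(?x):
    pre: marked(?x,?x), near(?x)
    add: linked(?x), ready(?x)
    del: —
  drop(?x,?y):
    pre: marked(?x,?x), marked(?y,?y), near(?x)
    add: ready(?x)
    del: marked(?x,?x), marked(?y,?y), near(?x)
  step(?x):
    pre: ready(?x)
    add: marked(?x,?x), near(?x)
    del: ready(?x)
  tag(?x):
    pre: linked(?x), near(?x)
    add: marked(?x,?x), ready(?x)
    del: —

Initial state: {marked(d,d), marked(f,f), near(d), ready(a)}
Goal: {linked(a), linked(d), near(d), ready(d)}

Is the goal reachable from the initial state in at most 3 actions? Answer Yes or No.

1. bind(d)  →  {linked(d), marked(d,d), marked(f,f), near(d), ready(a), ready(d)}
2. step(a)  →  {linked(d), marked(a,a), marked(d,d), marked(f,f), near(a), near(d), ready(d)}
3. bind(a)  →  {linked(a), linked(d), marked(a,a), marked(d,d), marked(f,f), near(a), near(d), ready(a), ready(d)}
optimal plan length = 3; 3 ≤ 3

Yes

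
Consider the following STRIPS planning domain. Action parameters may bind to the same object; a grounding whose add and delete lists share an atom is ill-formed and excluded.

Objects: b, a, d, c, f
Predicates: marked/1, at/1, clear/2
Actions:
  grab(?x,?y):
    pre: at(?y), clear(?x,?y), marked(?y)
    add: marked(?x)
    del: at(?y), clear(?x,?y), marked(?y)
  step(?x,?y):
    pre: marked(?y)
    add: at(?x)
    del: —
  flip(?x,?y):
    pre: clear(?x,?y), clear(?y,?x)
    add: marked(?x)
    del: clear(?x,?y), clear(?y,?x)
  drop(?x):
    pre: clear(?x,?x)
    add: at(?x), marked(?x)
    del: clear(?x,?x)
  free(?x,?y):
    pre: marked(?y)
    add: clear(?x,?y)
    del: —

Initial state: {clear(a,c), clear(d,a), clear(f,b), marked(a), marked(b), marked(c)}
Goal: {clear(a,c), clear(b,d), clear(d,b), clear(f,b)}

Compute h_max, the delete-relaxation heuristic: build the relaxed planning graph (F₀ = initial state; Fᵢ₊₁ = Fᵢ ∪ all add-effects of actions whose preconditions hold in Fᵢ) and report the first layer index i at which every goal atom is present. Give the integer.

F0 = init (6 atoms)
F1 = F0 ∪ {at(a), at(b), at(c), at(d), at(f), clear(a,a), clear(a,b), clear(b,a), clear(b,b), clear(b,c), clear(c,a), clear(c,b), clear(c,c), clear(d,b), clear(d,c), clear(f,a), clear(f,c)}  (23 atoms)
F2 = F1 ∪ {marked(d), marked(f)}  (25 atoms)
F3 = F2 ∪ {clear(a,d), clear(a,f), clear(b,d), clear(b,f), clear(c,d), clear(c,f), clear(d,d), clear(d,f), clear(f,d), clear(f,f)}  (35 atoms)
goal ⊆ F3  ⇒  h_max = 3

3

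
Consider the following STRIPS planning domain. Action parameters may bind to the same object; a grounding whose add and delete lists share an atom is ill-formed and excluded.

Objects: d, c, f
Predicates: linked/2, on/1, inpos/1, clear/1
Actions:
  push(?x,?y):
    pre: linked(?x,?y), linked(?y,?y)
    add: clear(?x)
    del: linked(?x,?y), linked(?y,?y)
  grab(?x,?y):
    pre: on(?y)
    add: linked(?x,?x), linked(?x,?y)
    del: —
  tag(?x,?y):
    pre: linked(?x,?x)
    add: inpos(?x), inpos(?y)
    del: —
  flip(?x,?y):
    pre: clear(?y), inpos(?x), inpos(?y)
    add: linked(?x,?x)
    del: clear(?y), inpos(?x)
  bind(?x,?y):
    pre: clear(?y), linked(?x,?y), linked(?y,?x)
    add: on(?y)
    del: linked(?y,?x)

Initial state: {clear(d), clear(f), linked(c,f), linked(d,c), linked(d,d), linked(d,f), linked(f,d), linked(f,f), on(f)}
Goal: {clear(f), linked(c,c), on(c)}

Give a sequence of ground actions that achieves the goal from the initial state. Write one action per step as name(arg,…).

push(c,f); grab(c,f); bind(c,c); grab(c,c)

1. push(c,f)  →  {clear(c), clear(d), clear(f), linked(d,c), linked(d,d), linked(d,f), linked(f,d), on(f)}
2. grab(c,f)  →  {clear(c), clear(d), clear(f), linked(c,c), linked(c,f), linked(d,c), linked(d,d), linked(d,f), linked(f,d), on(f)}
3. bind(c,c)  →  {clear(c), clear(d), clear(f), linked(c,f), linked(d,c), linked(d,d), linked(d,f), linked(f,d), on(c), on(f)}
4. grab(c,c)  →  {clear(c), clear(d), clear(f), linked(c,c), linked(c,f), linked(d,c), linked(d,d), linked(d,f), linked(f,d), on(c), on(f)}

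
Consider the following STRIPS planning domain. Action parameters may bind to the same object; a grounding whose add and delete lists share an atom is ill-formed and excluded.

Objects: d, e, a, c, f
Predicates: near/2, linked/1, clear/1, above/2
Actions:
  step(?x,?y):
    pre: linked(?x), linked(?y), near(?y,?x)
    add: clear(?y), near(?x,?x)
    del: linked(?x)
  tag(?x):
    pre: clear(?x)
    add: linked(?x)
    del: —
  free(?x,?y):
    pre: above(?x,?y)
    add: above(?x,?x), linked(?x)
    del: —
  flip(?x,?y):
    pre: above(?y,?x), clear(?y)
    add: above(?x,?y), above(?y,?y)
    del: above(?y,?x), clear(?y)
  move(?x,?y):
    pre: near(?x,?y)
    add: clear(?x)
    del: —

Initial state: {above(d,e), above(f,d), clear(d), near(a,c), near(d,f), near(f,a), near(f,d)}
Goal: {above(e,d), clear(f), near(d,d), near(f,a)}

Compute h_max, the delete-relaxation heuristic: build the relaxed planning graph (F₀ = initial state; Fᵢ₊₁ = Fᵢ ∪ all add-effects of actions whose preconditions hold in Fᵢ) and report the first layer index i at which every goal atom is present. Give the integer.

F0 = init (7 atoms)
F1 = F0 ∪ {above(d,d), above(e,d), above(f,f), clear(a), clear(f), linked(d), linked(f)}  (14 atoms)
F2 = F1 ∪ {above(d,f), above(e,e), linked(a), linked(e), near(d,d), near(f,f)}  (20 atoms)
goal ⊆ F2  ⇒  h_max = 2

2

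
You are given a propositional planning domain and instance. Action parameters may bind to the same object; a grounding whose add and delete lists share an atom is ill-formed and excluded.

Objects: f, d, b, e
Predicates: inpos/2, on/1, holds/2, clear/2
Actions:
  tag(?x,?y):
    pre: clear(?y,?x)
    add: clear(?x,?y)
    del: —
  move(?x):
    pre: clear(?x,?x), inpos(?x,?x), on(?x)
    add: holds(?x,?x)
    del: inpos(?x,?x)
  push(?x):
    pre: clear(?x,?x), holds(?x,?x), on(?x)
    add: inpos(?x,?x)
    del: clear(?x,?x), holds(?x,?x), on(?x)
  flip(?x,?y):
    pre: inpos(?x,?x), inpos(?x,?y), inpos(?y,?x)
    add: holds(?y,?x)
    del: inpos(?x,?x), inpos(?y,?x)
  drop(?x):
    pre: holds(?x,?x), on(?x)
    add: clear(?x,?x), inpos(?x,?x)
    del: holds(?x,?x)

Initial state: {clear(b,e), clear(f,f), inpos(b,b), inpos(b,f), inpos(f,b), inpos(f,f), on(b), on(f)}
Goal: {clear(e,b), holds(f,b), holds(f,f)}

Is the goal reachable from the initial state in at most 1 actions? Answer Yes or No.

No

1. tag(e,b)  →  {clear(b,e), clear(e,b), clear(f,f), inpos(b,b), inpos(b,f), inpos(f,b), inpos(f,f), on(b), on(f)}
2. move(f)  →  {clear(b,e), clear(e,b), clear(f,f), holds(f,f), inpos(b,b), inpos(b,f), inpos(f,b), on(b), on(f)}
3. flip(b,f)  →  {clear(b,e), clear(e,b), clear(f,f), holds(f,b), holds(f,f), inpos(b,f), on(b), on(f)}
optimal plan length = 3; 3 > 1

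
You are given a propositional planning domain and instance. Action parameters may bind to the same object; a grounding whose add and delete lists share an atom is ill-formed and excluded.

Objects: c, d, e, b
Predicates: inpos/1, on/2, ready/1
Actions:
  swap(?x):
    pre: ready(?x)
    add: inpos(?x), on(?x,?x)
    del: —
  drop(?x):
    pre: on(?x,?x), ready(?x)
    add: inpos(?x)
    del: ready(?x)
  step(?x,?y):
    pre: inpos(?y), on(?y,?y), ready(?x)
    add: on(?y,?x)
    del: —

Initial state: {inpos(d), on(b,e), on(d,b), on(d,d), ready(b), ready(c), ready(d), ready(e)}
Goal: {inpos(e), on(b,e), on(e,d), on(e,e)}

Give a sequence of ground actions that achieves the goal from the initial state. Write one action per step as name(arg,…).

swap(e); step(d,e)

1. swap(e)  →  {inpos(d), inpos(e), on(b,e), on(d,b), on(d,d), on(e,e), ready(b), ready(c), ready(d), ready(e)}
2. step(d,e)  →  {inpos(d), inpos(e), on(b,e), on(d,b), on(d,d), on(e,d), on(e,e), ready(b), ready(c), ready(d), ready(e)}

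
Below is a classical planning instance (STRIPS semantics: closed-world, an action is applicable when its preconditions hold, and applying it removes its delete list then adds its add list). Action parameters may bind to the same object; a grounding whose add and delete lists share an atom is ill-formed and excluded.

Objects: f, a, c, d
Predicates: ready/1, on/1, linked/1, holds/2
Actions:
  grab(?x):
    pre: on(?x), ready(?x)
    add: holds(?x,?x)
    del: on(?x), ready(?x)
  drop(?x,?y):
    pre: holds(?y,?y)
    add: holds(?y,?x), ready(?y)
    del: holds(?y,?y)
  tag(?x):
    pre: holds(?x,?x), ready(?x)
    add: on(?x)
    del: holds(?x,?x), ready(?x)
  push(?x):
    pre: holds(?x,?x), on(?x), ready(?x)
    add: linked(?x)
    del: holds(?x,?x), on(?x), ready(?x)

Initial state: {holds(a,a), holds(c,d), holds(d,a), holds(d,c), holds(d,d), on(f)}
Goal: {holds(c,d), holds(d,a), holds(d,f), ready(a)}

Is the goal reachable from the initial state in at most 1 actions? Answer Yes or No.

1. drop(f,a)  →  {holds(a,f), holds(c,d), holds(d,a), holds(d,c), holds(d,d), on(f), ready(a)}
2. drop(f,d)  →  {holds(a,f), holds(c,d), holds(d,a), holds(d,c), holds(d,f), on(f), ready(a), ready(d)}
optimal plan length = 2; 2 > 1

No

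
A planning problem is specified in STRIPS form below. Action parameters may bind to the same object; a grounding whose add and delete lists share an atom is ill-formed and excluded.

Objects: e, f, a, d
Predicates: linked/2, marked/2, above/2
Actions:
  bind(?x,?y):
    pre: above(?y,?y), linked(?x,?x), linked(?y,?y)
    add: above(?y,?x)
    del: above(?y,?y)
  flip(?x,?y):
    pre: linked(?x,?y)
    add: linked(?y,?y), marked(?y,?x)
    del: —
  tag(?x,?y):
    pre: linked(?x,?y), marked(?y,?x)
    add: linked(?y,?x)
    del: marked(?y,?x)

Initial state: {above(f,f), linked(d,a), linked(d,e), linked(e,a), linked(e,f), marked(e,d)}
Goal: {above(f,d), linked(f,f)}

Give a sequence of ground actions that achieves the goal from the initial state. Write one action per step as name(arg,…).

flip(e,f); tag(d,e); flip(e,d); bind(d,f)

1. flip(e,f)  →  {above(f,f), linked(d,a), linked(d,e), linked(e,a), linked(e,f), linked(f,f), marked(e,d), marked(f,e)}
2. tag(d,e)  →  {above(f,f), linked(d,a), linked(d,e), linked(e,a), linked(e,d), linked(e,f), linked(f,f), marked(f,e)}
3. flip(e,d)  →  {above(f,f), linked(d,a), linked(d,d), linked(d,e), linked(e,a), linked(e,d), linked(e,f), linked(f,f), marked(d,e), marked(f,e)}
4. bind(d,f)  →  {above(f,d), linked(d,a), linked(d,d), linked(d,e), linked(e,a), linked(e,d), linked(e,f), linked(f,f), marked(d,e), marked(f,e)}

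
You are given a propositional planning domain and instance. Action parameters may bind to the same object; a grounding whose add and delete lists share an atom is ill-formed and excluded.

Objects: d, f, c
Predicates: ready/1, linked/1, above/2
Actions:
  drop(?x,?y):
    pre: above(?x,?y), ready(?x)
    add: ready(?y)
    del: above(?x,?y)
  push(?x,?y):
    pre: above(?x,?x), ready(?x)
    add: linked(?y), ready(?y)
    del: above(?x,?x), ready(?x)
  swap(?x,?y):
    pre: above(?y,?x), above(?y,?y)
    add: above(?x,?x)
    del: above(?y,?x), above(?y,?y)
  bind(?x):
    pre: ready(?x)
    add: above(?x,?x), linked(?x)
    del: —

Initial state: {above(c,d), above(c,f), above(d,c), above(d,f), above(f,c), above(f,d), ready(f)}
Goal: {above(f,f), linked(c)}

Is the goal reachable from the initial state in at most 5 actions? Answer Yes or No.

1. drop(f,c)  →  {above(c,d), above(c,f), above(d,c), above(d,f), above(f,d), ready(c), ready(f)}
2. bind(f)  →  {above(c,d), above(c,f), above(d,c), above(d,f), above(f,d), above(f,f), linked(f), ready(c), ready(f)}
3. bind(c)  →  {above(c,c), above(c,d), above(c,f), above(d,c), above(d,f), above(f,d), above(f,f), linked(c), linked(f), ready(c), ready(f)}
optimal plan length = 3; 3 ≤ 5

Yes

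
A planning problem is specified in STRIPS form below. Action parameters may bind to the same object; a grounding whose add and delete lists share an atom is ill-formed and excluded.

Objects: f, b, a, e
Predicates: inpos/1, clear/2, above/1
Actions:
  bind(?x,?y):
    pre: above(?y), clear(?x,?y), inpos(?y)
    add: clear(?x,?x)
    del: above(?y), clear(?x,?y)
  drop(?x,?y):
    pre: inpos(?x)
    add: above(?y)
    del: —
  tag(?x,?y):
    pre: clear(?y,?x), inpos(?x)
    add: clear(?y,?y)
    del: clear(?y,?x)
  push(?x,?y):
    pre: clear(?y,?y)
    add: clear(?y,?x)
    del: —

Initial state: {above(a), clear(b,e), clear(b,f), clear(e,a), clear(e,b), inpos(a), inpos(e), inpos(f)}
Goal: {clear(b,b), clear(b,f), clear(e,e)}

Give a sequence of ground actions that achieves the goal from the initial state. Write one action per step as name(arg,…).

bind(e,a); tag(e,b)

1. bind(e,a)  →  {clear(b,e), clear(b,f), clear(e,b), clear(e,e), inpos(a), inpos(e), inpos(f)}
2. tag(e,b)  →  {clear(b,b), clear(b,f), clear(e,b), clear(e,e), inpos(a), inpos(e), inpos(f)}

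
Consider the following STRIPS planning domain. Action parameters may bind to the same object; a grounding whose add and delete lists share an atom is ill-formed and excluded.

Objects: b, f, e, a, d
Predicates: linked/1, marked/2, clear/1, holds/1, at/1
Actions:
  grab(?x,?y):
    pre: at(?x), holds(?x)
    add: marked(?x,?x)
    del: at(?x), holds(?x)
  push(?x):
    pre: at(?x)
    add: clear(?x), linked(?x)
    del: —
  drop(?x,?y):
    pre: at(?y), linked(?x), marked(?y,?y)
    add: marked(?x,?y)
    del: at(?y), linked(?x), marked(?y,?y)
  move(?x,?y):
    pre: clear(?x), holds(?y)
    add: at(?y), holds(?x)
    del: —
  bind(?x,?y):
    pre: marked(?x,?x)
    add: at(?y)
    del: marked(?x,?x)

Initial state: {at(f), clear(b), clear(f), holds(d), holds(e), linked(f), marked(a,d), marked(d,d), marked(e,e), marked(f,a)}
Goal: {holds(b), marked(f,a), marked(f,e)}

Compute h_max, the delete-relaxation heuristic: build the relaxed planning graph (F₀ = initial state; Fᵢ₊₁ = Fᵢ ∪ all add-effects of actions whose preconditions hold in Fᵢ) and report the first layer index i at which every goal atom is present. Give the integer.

2

F0 = init (10 atoms)
F1 = F0 ∪ {at(a), at(b), at(d), at(e), holds(b), holds(f)}  (16 atoms)
F2 = F1 ∪ {clear(a), clear(d), clear(e), linked(a), linked(b), linked(d), linked(e), marked(b,b), marked(f,d), marked(f,e), marked(f,f)}  (27 atoms)
goal ⊆ F2  ⇒  h_max = 2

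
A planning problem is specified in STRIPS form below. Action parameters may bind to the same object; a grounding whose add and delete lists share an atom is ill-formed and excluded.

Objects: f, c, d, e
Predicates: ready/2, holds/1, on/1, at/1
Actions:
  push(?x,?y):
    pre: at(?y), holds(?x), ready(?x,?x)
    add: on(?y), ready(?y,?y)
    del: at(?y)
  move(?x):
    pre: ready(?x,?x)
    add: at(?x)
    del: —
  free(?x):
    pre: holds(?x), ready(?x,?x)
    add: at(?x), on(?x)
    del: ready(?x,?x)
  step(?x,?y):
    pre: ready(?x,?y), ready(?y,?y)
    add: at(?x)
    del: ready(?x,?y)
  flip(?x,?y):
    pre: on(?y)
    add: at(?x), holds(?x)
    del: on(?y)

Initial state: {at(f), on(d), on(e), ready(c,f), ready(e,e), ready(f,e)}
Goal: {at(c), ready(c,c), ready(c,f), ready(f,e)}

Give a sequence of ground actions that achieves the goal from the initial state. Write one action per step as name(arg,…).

1. flip(c,d)  →  {at(c), at(f), holds(c), on(e), ready(c,f), ready(e,e), ready(f,e)}
2. flip(e,e)  →  {at(c), at(e), at(f), holds(c), holds(e), ready(c,f), ready(e,e), ready(f,e)}
3. push(e,c)  →  {at(e), at(f), holds(c), holds(e), on(c), ready(c,c), ready(c,f), ready(e,e), ready(f,e)}
4. move(c)  →  {at(c), at(e), at(f), holds(c), holds(e), on(c), ready(c,c), ready(c,f), ready(e,e), ready(f,e)}

flip(c,d); flip(e,e); push(e,c); move(c)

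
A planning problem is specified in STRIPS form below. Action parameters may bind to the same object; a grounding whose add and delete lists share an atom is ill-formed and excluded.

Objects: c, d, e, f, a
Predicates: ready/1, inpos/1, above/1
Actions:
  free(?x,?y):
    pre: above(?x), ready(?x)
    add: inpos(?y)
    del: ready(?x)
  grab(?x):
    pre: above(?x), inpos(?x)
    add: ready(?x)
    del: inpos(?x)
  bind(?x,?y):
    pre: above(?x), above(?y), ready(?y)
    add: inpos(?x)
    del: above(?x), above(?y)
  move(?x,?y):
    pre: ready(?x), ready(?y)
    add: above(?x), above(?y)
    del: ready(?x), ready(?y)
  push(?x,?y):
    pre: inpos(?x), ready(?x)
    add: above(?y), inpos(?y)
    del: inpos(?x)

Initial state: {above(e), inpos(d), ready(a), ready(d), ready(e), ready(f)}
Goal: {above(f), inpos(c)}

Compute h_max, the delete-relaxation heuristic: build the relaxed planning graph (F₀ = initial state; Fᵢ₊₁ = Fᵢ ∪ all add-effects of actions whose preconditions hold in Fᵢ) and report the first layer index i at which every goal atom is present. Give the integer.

F0 = init (6 atoms)
F1 = F0 ∪ {above(a), above(c), above(d), above(f), inpos(a), inpos(c), inpos(e), inpos(f)}  (14 atoms)
goal ⊆ F1  ⇒  h_max = 1

1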